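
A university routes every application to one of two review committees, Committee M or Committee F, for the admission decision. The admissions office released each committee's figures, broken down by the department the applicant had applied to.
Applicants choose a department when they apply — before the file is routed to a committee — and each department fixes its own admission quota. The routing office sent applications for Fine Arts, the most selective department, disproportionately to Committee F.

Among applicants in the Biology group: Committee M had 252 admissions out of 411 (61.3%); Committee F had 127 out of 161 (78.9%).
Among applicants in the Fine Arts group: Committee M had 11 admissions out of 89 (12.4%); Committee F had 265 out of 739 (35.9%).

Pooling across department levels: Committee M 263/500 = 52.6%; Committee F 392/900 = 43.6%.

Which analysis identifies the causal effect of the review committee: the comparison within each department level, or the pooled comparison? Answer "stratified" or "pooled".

stratified

Nothing the review committee does changes department; the imbalance is an allocation artefact. With department also predicting the outcome, the pooled figure is confounded, and the within-stratum comparison is the causal one.
Within each level — Biology: 61.3% vs 78.9%; Fine Arts: 12.4% vs 35.9% — Committee F is higher every time.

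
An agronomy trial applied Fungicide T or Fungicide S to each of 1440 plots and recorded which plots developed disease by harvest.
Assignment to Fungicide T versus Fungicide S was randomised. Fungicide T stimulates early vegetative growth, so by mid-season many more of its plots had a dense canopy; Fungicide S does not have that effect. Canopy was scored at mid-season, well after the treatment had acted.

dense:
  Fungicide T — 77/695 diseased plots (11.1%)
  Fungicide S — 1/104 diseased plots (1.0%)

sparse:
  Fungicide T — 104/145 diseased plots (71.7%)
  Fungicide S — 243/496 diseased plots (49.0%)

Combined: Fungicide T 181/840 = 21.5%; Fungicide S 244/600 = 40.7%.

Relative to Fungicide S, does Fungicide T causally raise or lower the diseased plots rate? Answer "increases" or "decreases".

Mid-season canopy lies on the pathway fungicide → mid-season canopy → outcome, so adjusting for it blocks the indirect effect. For the total causal effect of fungicide, use the unadjusted pooled rates.
Pooled: Fungicide T 21.5% vs Fungicide S 40.7%; Fungicide T is lower overall.

decreases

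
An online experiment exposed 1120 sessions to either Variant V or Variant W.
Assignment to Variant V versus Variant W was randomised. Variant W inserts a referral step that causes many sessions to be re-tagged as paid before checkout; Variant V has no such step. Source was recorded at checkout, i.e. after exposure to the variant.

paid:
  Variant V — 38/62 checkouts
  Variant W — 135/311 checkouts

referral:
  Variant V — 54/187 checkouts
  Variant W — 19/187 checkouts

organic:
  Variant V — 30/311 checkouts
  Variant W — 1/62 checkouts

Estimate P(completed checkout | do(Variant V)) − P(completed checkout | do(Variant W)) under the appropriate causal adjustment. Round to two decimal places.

Traffic source here is a post-treatment variable shaped by the variant; conditioning on it would introduce bias rather than remove it. The overall comparison is the causal one.
The causal difference is the pooled difference: 0.218 − 0.277 = -0.059.

-0.06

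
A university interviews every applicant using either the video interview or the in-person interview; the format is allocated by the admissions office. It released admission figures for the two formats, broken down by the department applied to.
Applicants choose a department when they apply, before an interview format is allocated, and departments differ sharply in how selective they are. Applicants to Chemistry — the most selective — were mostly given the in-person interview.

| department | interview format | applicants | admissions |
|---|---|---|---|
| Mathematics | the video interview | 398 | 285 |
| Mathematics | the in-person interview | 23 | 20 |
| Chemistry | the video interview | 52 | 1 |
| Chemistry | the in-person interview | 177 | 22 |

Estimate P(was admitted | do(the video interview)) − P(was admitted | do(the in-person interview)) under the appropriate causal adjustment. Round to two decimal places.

-0.14

The stratified and pooled comparisons disagree (the in-person interview wins within each department; the video interview wins overall), so the answer turns on the causal role of department.
The imbalance in department arose from how applicants were allocated, not from anything the interview format did; and department independently affects the outcome. The pooled gap is confounded — condition on department.
Adjusting over the population distribution of department: 0.648·(0.716−0.870) + 0.352·(0.019−0.124) = -0.136.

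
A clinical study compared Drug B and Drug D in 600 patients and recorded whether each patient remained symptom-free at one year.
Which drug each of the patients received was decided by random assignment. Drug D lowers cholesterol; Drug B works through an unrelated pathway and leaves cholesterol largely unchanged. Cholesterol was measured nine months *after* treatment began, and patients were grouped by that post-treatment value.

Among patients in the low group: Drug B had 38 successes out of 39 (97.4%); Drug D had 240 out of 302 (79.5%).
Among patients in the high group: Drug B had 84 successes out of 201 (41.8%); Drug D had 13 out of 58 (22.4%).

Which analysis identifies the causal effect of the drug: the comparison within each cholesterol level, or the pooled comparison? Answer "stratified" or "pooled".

The distribution of cholesterol is itself part of what the drug does — it is an intermediate outcome. Holding it fixed would remove that part of the effect; the total effect is the pooled difference.
Pooled: Drug B 50.8% vs Drug D 70.3%; Drug D is higher overall.

pooled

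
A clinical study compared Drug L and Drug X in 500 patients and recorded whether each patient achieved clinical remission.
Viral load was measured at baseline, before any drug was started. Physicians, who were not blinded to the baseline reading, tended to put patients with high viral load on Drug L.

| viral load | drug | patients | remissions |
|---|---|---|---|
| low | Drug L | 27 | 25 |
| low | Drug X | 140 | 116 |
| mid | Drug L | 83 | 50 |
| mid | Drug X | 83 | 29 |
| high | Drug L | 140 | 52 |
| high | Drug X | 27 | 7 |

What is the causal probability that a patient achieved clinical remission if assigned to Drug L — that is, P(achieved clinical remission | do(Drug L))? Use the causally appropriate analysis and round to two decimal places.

0.63

Within every viral load level Drug L has the higher rate, yet pooled Drug X does — Simpson's reversal.
Here viral load is a common cause — it drives both which drug a case falls under and the outcome. The crude comparison mixes populations; the stratum-specific rates are the causally relevant ones.
Standardising Drug L to the population viral load mix: 0.334·25/27 + 0.332·50/83 + 0.334·52/140 = 0.633.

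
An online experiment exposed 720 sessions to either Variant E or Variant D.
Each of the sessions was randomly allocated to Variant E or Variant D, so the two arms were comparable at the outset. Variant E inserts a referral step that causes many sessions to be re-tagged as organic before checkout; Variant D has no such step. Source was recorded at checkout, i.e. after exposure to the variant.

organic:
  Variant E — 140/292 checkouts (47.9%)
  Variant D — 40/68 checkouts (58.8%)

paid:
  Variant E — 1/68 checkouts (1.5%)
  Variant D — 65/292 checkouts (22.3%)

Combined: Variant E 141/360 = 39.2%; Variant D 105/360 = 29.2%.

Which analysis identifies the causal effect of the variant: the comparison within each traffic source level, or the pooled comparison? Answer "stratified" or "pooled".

pooled

The distribution of traffic source is itself part of what the variant does — it is an intermediate outcome. Holding it fixed would remove that part of the effect; the total effect is the pooled difference.
Pooled: Variant E 39.2% vs Variant D 29.2%; Variant E is higher overall.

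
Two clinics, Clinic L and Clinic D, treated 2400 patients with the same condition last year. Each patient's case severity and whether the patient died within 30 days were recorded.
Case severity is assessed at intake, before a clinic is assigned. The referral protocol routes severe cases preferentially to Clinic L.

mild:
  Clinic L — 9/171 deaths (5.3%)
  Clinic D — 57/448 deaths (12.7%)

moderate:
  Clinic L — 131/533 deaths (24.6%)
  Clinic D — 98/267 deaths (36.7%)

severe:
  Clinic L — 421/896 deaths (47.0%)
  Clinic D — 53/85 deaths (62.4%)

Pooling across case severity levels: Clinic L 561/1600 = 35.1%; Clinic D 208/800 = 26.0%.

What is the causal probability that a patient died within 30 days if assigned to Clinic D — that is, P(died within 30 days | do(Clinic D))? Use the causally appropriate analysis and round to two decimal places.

0.41

The imbalance in case severity arose from how patients were allocated, not from anything the clinic did; and case severity independently affects the outcome. The pooled gap is confounded — condition on case severity.
Standardising Clinic D to the population case severity mix: 0.258·57/448 + 0.333·98/267 + 0.409·53/85 = 0.410.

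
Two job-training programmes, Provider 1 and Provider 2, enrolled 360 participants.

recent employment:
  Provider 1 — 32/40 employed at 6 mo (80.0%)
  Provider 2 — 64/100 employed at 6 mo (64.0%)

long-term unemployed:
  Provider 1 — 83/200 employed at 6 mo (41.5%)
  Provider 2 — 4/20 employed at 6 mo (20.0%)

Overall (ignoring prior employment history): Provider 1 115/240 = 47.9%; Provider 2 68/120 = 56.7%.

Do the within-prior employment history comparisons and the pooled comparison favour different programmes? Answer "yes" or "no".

Within each prior employment history level (recent employment 80.0% vs 64.0%; long-term unemployed 41.5% vs 20.0%), Provider 1 has the higher rate every time. Pooled: 47.9% vs 56.7% — Provider 2 has the higher rate overall. The two comparisons disagree.

yes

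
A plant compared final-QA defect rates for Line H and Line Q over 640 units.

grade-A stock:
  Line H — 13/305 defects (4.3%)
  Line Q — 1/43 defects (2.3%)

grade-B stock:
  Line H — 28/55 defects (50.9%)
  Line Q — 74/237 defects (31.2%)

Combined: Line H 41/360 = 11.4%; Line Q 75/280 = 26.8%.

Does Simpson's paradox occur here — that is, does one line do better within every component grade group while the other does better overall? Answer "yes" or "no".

Within each component grade level (grade-A stock 4.3% vs 2.3%; grade-B stock 50.9% vs 31.2%), Line Q has the lower rate every time. Pooled: 11.4% vs 26.8% — Line H has the lower rate overall. The two comparisons disagree.

yes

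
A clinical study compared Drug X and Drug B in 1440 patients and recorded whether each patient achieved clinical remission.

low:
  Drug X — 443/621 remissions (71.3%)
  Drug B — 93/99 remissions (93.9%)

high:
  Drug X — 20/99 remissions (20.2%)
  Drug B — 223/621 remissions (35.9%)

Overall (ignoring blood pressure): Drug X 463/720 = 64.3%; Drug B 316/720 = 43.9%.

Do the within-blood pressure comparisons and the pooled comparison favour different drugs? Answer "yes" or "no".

yes

Within each blood pressure level (low 71.3% vs 93.9%; high 20.2% vs 35.9%), Drug B has the higher rate every time. Pooled: 64.3% vs 43.9% — Drug X has the higher rate overall. The two comparisons disagree.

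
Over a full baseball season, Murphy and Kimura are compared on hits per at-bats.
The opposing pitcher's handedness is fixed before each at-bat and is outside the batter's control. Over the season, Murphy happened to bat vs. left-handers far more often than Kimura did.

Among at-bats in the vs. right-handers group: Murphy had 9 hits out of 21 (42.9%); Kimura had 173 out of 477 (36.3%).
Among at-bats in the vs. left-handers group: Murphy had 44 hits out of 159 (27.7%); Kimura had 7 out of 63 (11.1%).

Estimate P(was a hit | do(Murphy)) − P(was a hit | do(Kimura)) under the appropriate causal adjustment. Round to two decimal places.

Murphy is higher inside every pitcher handedness stratum but Kimura is higher in aggregate. Whether to stratify depends on how pitcher handedness relates to the player.
Here pitcher handedness is a common cause — it drives both which player a case falls under and the outcome. The crude comparison mixes populations; the stratum-specific rates are the causally relevant ones.
Adjusting over the population distribution of pitcher handedness: 0.692·(0.429−0.363) + 0.308·(0.277−0.111) = +0.097.

+0.10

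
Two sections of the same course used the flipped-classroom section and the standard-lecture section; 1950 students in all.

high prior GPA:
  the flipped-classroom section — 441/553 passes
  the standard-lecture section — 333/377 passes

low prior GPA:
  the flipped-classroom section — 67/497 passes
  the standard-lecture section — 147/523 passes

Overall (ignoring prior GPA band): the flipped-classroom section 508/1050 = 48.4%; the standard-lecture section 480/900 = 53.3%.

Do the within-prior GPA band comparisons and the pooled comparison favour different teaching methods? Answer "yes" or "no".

Within each prior GPA band level (high prior GPA 79.7% vs 88.3%; low prior GPA 13.5% vs 28.1%), the standard-lecture section has the higher rate every time. Pooled: 48.4% vs 53.3% — the standard-lecture section has the higher rate overall. They agree.

no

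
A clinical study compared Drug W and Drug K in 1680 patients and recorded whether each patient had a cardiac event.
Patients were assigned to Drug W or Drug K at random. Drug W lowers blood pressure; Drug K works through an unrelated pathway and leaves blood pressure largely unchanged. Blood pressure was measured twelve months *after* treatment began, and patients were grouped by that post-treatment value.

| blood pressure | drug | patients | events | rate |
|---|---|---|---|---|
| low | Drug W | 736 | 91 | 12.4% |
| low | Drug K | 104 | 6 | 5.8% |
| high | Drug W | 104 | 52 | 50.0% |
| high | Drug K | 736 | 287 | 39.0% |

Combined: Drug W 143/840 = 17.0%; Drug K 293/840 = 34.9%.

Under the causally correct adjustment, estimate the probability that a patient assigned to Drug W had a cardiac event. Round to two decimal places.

Blood pressure is recorded after the drug and is itself shifted by it — it sits on the causal path from drug to outcome. Conditioning on a mediator would strip out part of the effect we want; the pooled comparison gives the total causal effect.
So P(outcome | do(Drug W)) is just the pooled rate for Drug W: 143/840 = 0.170.

0.17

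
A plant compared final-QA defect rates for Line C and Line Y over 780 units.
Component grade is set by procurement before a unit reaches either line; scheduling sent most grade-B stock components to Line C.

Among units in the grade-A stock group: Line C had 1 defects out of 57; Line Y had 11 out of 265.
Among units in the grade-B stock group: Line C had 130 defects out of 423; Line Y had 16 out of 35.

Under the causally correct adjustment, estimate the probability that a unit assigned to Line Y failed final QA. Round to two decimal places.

0.29

Component grade satisfies the back-door criterion: it is not a descendant of the line, and it blocks the spurious path from line to outcome. Adjusting for it (i.e., using the within-component grade rates) gives the causal effect.
Standardising Line Y to the population component grade mix: 0.413·11/265 + 0.587·16/35 = 0.286.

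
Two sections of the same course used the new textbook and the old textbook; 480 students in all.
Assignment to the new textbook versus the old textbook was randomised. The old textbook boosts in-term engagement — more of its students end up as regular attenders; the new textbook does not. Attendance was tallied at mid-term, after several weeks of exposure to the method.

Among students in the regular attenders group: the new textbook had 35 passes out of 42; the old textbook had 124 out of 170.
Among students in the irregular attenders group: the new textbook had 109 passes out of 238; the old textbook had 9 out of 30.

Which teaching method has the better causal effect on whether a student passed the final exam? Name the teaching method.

The stratified and pooled comparisons disagree (the new textbook wins within each mid-term attendance; the old textbook wins overall), so the answer turns on the causal role of mid-term attendance.
Stratifying would compare teaching methods among students the teaching methods themselves sorted into mid-term attendance groups — a form of selection on an intermediate. The unconditioned pooled rates give the total causal effect.
Pooled: the new textbook 51.4% vs the old textbook 66.5%; the old textbook is higher overall.

the old textbook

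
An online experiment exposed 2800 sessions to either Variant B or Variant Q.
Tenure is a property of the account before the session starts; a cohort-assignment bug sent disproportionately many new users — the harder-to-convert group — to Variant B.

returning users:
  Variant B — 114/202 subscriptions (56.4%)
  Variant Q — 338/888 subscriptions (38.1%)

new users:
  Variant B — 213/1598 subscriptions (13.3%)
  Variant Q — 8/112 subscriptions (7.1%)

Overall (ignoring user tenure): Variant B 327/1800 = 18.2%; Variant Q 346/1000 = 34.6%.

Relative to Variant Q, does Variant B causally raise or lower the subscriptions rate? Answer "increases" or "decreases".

Nothing the variant does changes user tenure; the imbalance is an allocation artefact. With user tenure also predicting the outcome, the pooled figure is confounded, and the within-stratum comparison is the causal one.
Within each level — returning users: 56.4% vs 38.1%; new users: 13.3% vs 7.1% — Variant B is higher every time.

increases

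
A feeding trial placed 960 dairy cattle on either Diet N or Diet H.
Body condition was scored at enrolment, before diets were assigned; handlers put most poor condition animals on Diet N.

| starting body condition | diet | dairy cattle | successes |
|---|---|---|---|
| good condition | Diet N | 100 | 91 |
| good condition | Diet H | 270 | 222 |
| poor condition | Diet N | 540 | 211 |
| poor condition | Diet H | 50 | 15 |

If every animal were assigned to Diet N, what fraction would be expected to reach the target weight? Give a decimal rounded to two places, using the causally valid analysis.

0.59

Starting body condition satisfies the back-door criterion: it is not a descendant of the diet, and it blocks the spurious path from diet to outcome. Adjusting for it (i.e., using the within-starting body condition rates) gives the causal effect.
Standardising Diet N to the population starting body condition mix: 0.385·91/100 + 0.615·211/540 = 0.591.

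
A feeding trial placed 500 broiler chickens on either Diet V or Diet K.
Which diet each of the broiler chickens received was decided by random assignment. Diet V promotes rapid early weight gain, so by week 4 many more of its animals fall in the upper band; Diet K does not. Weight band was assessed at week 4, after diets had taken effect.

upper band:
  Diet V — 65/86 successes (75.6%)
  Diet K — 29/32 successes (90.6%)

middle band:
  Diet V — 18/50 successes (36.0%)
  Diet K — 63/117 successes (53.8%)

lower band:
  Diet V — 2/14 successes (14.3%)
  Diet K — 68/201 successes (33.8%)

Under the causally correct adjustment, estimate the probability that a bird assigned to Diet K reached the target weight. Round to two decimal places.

0.46

Because the diet influences week-4 weight band, week-4 weight band is a post-treatment mediator, not a confounder. Stratifying on it would bias the estimate; the causal effect is the crude pooled difference.
So P(outcome | do(Diet K)) is just the pooled rate for Diet K: 160/350 = 0.457.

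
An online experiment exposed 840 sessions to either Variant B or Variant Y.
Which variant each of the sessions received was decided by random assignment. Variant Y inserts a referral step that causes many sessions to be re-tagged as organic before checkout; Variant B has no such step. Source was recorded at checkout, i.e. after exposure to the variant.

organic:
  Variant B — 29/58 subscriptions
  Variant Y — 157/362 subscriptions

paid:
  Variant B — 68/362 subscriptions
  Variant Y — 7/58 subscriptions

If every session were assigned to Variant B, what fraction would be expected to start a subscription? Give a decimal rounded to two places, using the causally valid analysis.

Traffic source here is a post-treatment variable shaped by the variant; conditioning on it would introduce bias rather than remove it. The overall comparison is the causal one.
So P(outcome | do(Variant B)) is just the pooled rate for Variant B: 97/420 = 0.231.

0.23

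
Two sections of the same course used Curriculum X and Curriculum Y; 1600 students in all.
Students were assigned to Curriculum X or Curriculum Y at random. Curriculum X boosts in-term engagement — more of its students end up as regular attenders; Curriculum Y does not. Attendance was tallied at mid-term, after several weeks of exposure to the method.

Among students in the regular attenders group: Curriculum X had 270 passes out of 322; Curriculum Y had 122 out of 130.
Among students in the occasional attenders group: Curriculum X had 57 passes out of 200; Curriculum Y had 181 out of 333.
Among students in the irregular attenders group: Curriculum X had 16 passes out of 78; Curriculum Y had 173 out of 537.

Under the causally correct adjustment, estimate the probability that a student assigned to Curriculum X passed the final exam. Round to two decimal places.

Mid-term attendance here is a post-treatment variable shaped by the teaching method; conditioning on it would introduce bias rather than remove it. The overall comparison is the causal one.
So P(outcome | do(Curriculum X)) is just the pooled rate for Curriculum X: 343/600 = 0.572.

0.57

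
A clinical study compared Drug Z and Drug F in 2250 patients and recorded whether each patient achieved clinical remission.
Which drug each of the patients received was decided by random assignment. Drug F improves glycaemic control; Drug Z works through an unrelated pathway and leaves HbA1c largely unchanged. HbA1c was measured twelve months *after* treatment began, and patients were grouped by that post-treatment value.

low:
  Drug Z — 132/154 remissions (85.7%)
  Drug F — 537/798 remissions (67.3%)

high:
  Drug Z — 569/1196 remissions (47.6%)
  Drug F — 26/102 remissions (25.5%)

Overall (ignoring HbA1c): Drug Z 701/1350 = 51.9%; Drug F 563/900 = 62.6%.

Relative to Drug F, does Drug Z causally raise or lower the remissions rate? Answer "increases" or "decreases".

decreases

The distribution of HbA1c is itself part of what the drug does — it is an intermediate outcome. Holding it fixed would remove that part of the effect; the total effect is the pooled difference.
Pooled: Drug Z 51.9% vs Drug F 62.6%; Drug F is higher overall.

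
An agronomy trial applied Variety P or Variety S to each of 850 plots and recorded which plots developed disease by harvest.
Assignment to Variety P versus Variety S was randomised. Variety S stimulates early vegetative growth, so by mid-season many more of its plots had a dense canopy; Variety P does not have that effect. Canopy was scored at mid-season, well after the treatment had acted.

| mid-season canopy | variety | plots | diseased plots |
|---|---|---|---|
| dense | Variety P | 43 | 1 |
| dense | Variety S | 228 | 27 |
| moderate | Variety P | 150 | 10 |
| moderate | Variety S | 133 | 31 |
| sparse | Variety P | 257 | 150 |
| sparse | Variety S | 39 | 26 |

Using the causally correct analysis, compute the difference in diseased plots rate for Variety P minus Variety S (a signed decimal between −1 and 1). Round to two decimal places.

+0.15

Mid-season canopy is downstream of the variety. One should not condition on a consequence of treatment, so the overall rates are the right comparison.
The causal difference is the pooled difference: 0.358 − 0.210 = +0.148.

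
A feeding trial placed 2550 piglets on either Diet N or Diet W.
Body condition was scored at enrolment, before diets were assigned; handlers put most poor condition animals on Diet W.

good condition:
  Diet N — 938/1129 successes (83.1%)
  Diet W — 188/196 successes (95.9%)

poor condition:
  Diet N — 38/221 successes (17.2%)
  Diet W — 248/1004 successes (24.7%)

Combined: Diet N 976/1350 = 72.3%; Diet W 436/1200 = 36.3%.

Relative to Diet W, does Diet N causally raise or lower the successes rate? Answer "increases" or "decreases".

Nothing the diet does changes starting body condition; the imbalance is an allocation artefact. With starting body condition also predicting the outcome, the pooled figure is confounded, and the within-stratum comparison is the causal one.
Within each level — good condition: 83.1% vs 95.9%; poor condition: 17.2% vs 24.7% — Diet W is higher every time.

decreases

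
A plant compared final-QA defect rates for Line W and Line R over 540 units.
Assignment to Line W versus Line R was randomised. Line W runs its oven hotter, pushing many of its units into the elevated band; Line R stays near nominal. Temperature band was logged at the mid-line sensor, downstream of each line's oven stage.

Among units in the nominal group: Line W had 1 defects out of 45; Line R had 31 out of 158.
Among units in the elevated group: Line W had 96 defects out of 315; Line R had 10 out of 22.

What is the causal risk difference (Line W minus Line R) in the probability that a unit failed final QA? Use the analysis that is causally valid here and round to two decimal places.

+0.04

In-process temperature band is recorded after the line and is itself shifted by it — it sits on the causal path from line to outcome. Conditioning on a mediator would strip out part of the effect we want; the pooled comparison gives the total causal effect.
The causal difference is the pooled difference: 0.269 − 0.228 = +0.042.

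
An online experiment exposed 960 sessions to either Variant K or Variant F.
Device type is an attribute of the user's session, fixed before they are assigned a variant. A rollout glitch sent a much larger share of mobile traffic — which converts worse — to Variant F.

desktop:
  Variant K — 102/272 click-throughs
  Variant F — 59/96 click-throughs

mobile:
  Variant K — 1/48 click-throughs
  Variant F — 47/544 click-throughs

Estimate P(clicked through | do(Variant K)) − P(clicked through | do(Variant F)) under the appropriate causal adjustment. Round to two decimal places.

Variant F is higher inside every device type stratum but Variant K is higher in aggregate. Whether to stratify depends on how device type relates to the variant.
Device type satisfies the back-door criterion: it is not a descendant of the variant, and it blocks the spurious path from variant to outcome. Adjusting for it (i.e., using the within-device type rates) gives the causal effect.
Adjusting over the population distribution of device type: 0.383·(0.375−0.615) + 0.617·(0.021−0.086) = -0.132.

-0.13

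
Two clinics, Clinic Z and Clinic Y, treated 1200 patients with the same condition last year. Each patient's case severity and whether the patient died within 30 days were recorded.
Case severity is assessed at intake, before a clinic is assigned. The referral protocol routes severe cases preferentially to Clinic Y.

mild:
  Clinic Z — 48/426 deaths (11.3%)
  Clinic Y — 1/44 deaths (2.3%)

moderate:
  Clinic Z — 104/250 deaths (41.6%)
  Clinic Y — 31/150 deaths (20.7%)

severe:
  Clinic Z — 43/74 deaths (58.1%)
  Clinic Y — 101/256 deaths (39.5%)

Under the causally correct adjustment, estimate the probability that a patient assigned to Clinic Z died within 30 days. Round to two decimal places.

The case severity-specific comparison favours Clinic Y throughout, but the pooled figures favour Clinic Z. The question is whether to condition on case severity.
Here case severity is a common cause — it drives both which clinic a case falls under and the outcome. The crude comparison mixes populations; the stratum-specific rates are the causally relevant ones.
Standardising Clinic Z to the population case severity mix: 0.392·48/426 + 0.333·104/250 + 0.275·43/74 = 0.343.

0.34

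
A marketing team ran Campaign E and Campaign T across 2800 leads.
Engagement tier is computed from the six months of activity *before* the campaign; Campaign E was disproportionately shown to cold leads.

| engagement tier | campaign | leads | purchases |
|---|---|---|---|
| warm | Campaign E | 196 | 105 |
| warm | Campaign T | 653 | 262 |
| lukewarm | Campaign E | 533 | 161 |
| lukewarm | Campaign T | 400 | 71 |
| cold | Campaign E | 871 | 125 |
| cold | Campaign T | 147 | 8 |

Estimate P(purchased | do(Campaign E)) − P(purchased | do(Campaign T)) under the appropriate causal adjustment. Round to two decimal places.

Here engagement tier is a common cause — it drives both which campaign a case falls under and the outcome. The crude comparison mixes populations; the stratum-specific rates are the causally relevant ones.
Adjusting over the population distribution of engagement tier: 0.303·(0.536−0.401) + 0.333·(0.302−0.177) + 0.364·(0.144−0.054) = +0.115.

+0.11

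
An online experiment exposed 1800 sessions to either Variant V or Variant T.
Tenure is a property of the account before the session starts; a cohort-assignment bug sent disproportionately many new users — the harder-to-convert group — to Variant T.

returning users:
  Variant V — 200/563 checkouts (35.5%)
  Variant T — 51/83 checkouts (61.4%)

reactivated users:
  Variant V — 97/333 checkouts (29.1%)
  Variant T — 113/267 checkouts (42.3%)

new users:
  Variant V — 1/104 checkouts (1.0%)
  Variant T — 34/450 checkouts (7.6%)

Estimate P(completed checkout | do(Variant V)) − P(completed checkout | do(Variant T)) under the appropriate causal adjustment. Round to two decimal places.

The user tenure-specific comparison favours Variant T throughout, but the pooled figures favour Variant V. The question is whether to condition on user tenure.
User tenure differs across variants for reasons unrelated to any effect of the variant itself, and it separately predicts the outcome — a classic confounder. We must compare within user tenure levels.
Adjusting over the population distribution of user tenure: 0.359·(0.355−0.614) + 0.333·(0.291−0.423) + 0.308·(0.010−0.076) = -0.157.

-0.16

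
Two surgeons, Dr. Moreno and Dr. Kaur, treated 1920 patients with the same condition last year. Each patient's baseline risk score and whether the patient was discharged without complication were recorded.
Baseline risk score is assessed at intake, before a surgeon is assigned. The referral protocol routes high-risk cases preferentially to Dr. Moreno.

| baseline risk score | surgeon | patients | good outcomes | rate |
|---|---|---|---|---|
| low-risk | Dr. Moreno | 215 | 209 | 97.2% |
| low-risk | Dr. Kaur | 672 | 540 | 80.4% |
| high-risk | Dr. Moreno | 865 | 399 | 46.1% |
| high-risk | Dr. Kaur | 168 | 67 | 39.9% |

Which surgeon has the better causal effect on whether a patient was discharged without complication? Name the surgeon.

Dr. Moreno is higher inside every baseline risk score stratum but Dr. Kaur is higher in aggregate. Whether to stratify depends on how baseline risk score relates to the surgeon.
Baseline risk score differs across surgeons for reasons unrelated to any effect of the surgeon itself, and it separately predicts the outcome — a classic confounder. We must compare within baseline risk score levels.
Within each level — low-risk: 97.2% vs 80.4%; high-risk: 46.1% vs 39.9% — Dr. Moreno is higher every time.

Dr. Moreno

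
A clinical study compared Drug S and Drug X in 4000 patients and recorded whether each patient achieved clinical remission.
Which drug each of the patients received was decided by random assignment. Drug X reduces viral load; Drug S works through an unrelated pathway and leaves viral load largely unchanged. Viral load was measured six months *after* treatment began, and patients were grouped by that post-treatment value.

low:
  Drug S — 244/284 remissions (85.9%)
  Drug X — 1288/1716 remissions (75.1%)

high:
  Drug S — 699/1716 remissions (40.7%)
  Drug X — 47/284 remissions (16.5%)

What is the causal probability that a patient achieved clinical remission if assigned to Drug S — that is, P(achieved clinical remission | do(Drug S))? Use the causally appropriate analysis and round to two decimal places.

0.47

The stratified and pooled comparisons disagree (Drug S wins within each viral load; Drug X wins overall), so the answer turns on the causal role of viral load.
Viral load is downstream of the drug. One should not condition on a consequence of treatment, so the overall rates are the right comparison.
So P(outcome | do(Drug S)) is just the pooled rate for Drug S: 943/2000 = 0.471.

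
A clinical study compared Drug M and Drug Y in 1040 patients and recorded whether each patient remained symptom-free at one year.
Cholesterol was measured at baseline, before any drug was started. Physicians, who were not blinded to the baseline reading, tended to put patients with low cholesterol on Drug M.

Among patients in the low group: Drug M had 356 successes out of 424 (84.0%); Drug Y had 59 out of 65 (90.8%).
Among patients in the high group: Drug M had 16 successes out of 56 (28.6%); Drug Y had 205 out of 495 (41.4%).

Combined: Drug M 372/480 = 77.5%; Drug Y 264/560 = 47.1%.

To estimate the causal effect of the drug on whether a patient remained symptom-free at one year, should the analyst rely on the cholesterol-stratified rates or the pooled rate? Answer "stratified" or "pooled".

The stratified and pooled comparisons disagree (Drug Y wins within each cholesterol; Drug M wins overall), so the answer turns on the causal role of cholesterol.
Nothing the drug does changes cholesterol; the imbalance is an allocation artefact. With cholesterol also predicting the outcome, the pooled figure is confounded, and the within-stratum comparison is the causal one.
Within each level — low: 84.0% vs 90.8%; high: 28.6% vs 41.4% — Drug Y is higher every time.

stratified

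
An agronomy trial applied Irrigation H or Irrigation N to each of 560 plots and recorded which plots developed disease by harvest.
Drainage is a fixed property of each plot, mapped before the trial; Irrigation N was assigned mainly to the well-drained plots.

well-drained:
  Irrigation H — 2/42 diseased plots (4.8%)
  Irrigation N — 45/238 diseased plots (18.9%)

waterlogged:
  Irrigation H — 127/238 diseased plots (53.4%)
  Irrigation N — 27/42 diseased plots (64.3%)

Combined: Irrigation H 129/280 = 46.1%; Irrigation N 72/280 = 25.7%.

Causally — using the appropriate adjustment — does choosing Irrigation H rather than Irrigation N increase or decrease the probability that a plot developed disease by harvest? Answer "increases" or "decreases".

Nothing the irrigation does changes field drainage; the imbalance is an allocation artefact. With field drainage also predicting the outcome, the pooled figure is confounded, and the within-stratum comparison is the causal one.
Within each level — well-drained: 4.8% vs 18.9%; waterlogged: 53.4% vs 64.3% — Irrigation H is lower every time.

decreases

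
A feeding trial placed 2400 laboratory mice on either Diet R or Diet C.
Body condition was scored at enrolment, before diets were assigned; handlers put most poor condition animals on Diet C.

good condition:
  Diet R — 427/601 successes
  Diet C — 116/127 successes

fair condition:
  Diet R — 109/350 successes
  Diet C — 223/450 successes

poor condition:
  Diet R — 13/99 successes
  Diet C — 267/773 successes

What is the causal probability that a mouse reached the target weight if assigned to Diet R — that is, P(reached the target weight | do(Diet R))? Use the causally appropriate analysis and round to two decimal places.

Diet C is higher inside every starting body condition stratum but Diet R is higher in aggregate. Whether to stratify depends on how starting body condition relates to the diet.
Starting body condition satisfies the back-door criterion: it is not a descendant of the diet, and it blocks the spurious path from diet to outcome. Adjusting for it (i.e., using the within-starting body condition rates) gives the causal effect.
Standardising Diet R to the population starting body condition mix: 0.303·427/601 + 0.333·109/350 + 0.363·13/99 = 0.367.

0.37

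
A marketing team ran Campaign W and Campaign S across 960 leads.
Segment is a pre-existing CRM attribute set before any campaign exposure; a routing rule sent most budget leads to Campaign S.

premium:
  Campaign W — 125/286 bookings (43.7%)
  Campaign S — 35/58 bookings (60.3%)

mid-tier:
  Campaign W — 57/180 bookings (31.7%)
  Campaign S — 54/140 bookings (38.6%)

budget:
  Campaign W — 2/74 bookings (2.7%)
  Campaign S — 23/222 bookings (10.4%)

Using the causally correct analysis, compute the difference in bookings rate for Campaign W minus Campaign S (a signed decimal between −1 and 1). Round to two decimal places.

The imbalance in customer segment arose from how leads were allocated, not from anything the campaign did; and customer segment independently affects the outcome. The pooled gap is confounded — condition on customer segment.
Adjusting over the population distribution of customer segment: 0.358·(0.437−0.603) + 0.333·(0.317−0.386) + 0.308·(0.027−0.104) = -0.106.

-0.11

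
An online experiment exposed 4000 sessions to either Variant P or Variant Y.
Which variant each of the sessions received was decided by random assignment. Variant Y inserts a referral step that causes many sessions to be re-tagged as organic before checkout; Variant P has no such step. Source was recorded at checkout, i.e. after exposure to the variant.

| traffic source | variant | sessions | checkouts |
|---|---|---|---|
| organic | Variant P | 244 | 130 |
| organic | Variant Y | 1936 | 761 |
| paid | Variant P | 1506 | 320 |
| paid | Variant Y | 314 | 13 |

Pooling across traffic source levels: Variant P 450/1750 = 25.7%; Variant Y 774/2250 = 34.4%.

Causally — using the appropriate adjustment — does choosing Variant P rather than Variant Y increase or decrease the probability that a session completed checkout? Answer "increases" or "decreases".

decreases

Traffic source is downstream of the variant. One should not condition on a consequence of treatment, so the overall rates are the right comparison.
Pooled: Variant P 25.7% vs Variant Y 34.4%; Variant Y is higher overall.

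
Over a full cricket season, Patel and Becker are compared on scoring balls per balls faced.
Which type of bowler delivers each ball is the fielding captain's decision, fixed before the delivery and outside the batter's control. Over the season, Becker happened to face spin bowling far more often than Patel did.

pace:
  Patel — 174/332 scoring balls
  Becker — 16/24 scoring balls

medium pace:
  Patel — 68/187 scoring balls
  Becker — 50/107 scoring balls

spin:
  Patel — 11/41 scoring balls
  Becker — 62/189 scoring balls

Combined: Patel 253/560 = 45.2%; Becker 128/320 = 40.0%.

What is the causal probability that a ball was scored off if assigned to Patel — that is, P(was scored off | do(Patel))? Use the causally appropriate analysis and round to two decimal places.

Within every bowling type level Becker has the higher rate, yet pooled Patel does — Simpson's reversal.
Since bowling type is a pre-existing factor (not a product of the player) and it affects the outcome on its own, it is a confounder. The stratified rates, not the pooled rate, identify the causal effect.
Standardising Patel to the population bowling type mix: 0.405·174/332 + 0.334·68/187 + 0.261·11/41 = 0.404.

0.40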